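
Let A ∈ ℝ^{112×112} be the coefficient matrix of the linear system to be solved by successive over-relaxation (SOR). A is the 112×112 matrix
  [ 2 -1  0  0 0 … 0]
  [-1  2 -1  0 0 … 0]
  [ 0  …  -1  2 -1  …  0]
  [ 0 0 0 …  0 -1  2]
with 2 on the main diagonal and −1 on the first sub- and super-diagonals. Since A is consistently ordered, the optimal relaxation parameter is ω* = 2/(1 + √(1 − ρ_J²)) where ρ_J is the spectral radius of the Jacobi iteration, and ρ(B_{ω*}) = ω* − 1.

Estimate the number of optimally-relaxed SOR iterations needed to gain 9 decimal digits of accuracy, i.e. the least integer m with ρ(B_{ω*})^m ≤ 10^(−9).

m = 373

B_J for the 112×112 system has eigenvalues cos(kπ/113); ρ_J = cos(π/113) = 0.9996136.
1 − cos²(π/113) = sin²(π/113) ⇒ √(1−ρ_J²) = sin(π/113) = 0.0277981.
ω* = 2/(1+0.0277981) = 1.9459075
[ρ_SOR] ω* − 1 = 0.9459075.
For 9 digits: m = 9·ln10 / (−ln 0.9459075) = 20.7233/0.0556105 = 372.651; round up → m = 373.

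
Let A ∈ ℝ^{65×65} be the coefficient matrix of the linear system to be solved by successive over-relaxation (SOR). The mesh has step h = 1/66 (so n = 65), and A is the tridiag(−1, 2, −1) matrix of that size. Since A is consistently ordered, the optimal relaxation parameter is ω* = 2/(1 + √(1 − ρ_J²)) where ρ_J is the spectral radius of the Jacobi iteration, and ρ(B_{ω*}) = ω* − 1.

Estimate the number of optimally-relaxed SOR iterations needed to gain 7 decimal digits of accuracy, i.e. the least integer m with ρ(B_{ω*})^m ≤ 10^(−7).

m = 170

ρ_J = max_k |cos(kπ/66)| = cos(π/66) = 0.9988673
√(1 − cos²(π/66)) = sin(π/66) ≈ 0.0475819.
ω* = 2 / (1 + 0.0475819) = 2 / 1.0475819 ≈ 1.9091586.
ρ_SOR = ω* − 1 ≈ 0.9091586.
m ≥ 7·ln10 / (−ln 0.9091586) = 169.244; smallest integer m = 170.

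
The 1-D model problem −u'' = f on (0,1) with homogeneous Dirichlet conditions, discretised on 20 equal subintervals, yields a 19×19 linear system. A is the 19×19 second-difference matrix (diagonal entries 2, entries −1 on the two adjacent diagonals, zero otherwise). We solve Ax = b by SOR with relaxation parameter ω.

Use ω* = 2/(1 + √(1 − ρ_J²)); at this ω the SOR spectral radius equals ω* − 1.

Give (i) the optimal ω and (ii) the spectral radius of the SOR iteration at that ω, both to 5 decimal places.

n=19: λ(B_J) = 1 − λ(A)/2 = cos(kπ/20); k=1 gives ρ_J = 0.98769.
root = sin(π/20) = 0.156434  (since 1−cos² = sin²).
ω* = 2/(1+0.156434) = 1.72945
and ρ(B_{ω*}) = 1.72945 − 1 = 0.72945.

ω* = 1.72945, ρ_SOR = 0.72945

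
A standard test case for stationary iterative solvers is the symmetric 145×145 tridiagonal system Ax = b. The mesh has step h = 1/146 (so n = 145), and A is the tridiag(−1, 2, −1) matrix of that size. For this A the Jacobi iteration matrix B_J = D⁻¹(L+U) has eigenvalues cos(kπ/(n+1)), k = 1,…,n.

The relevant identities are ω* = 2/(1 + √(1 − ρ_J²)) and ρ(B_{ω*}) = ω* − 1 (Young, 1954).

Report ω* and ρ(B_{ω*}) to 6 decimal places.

ω* = 1.957874, ρ_SOR = 0.957874

½·tridiag(1,0,1) at n=145: λ_k = cos(kπ/146); max |λ| at k=1 ⇒ ρ_J = cos(π/146) ≈ 0.999769.
√(1−ρ_J²) = |sin(π/146)| = 0.0215161
Then 2/(1+√(1−ρ_J²)) = 2/(1+0.0215161); ω* = 2/1.0215161 = 1.957874.
and ρ(B_{ω*}) = 1.957874 − 1 = 0.957874.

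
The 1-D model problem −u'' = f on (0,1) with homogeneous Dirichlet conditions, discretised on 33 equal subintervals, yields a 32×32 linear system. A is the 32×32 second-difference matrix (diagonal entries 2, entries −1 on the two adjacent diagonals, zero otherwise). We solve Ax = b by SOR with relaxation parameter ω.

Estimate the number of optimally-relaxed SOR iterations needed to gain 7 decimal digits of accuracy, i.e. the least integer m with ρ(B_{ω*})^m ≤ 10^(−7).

With n=32, ρ(Jacobi) = cos(π/33) = 0.9954719.
√(1−ρ_J²) simplifies to sin(π/33) = 0.0950560.
ω* = 2/(1 + 0.0950560) = 2/1.0950560 = 1.8263906.
ρ(B_{ω*}) = ω*−1 = 0.8263906
7·ln10 = 16.1181; −ln(0.8263906) = 0.190688; m = ⌈16.1181/0.190688⌉ = ⌈84.526⌉ = 85.

m = 85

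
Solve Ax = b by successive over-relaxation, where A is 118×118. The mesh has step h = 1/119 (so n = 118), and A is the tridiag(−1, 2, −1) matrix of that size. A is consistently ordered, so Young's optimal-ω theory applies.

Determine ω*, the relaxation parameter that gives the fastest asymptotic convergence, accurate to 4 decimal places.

spectrum of D⁻¹(L+U) = {cos(kπ/119) : 1≤k≤118}; ρ_J = cos(π/119) = 0.9997.
√(1−ρ_J²) simplifies to sin(π/119) = 0.02640.
Young: ω* = 2/(1+√(1−ρ_J²)) = 2/(1+0.02640) = 2/1.02640 = 1.9486.
At ω = 1.9486 every |λ(B_ω)| = ω−1, so ρ_SOR = 0.9486.

ω* = 1.9486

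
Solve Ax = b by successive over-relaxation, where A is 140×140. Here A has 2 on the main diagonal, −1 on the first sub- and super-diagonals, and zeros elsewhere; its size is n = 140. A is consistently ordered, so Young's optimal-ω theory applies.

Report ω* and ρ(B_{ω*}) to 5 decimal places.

ρ_J = max_k |cos(kπ/141)| = cos(π/141) = 0.99975
1 − cos²(π/141) = sin²(π/141) ⇒ √(1−ρ_J²) = sin(π/141) = 0.022279.
So ω* = 2/1.022279 = 1.95641 (Young).
At ω = 1.95641 every |λ(B_ω)| = ω−1, so ρ_SOR = 0.95641.

ω* = 1.95641, ρ_SOR = 0.95641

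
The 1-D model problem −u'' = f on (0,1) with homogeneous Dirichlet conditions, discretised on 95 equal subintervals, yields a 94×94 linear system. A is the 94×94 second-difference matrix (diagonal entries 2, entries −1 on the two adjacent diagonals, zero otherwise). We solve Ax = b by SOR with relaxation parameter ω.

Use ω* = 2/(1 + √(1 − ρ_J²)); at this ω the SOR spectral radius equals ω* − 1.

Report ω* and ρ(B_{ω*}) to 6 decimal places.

B_J for the 94×94 system has eigenvalues cos(kπ/95); ρ_J = cos(π/95) = 0.999453.
√(1−ρ_J²) = |sin(π/95)| = 0.0330634
ω* = 2/(1+0.0330634) = 1.935990
Hence ρ(B_{ω*}) = 1.935990 − 1 = 0.935990.

ω* = 1.935990, ρ_SOR = 0.935990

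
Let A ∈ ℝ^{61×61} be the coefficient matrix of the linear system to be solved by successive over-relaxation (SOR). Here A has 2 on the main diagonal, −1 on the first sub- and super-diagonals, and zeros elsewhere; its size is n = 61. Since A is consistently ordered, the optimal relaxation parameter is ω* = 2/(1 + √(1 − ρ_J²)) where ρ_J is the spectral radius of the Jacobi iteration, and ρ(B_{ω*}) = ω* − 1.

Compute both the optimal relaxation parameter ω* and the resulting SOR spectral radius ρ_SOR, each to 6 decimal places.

ρ_J = max_k |cos(kπ/62)| = cos(π/62) = 0.998717
1 − cos²(π/62) = sin²(π/62) ⇒ √(1−ρ_J²) = sin(π/62) = 0.0506492.
ω* = 2/(1+0.0506492) = 1.903585
ρ_SOR = ω* − 1 ≈ 0.903585.

ω* = 1.903585, ρ_SOR = 0.903585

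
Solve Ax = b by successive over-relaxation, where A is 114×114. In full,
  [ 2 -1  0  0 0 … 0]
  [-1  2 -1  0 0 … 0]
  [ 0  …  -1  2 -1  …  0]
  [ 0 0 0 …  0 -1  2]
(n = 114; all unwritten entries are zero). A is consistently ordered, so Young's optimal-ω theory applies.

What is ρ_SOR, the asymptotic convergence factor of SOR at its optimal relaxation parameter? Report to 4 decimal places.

B_J for the 114×114 system has eigenvalues cos(kπ/115); ρ_J = cos(π/115) = 0.9996.
√(1−ρ_J²) = |sin(π/115)| = 0.02731
Then 2/(1+√(1−ρ_J²)) = 2/(1+0.02731); ω* = 2/1.02731 = 1.9468.
At ω = 1.9468 every |λ(B_ω)| = ω−1, so ρ_SOR = 0.9468.

ρ_SOR = 0.9468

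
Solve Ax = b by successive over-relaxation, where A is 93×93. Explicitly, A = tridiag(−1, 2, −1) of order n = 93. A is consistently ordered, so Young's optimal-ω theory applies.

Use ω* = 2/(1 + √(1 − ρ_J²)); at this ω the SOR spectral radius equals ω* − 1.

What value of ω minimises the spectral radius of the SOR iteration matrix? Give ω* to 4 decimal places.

ω* = 1.9353

With n=93, ρ(Jacobi) = cos(π/94) = 0.9994.
1 − cos²(π/94) = sin²(π/94) ⇒ √(1−ρ_J²) = sin(π/94) = 0.03341.
Then 2/(1+√(1−ρ_J²)) = 2/(1+0.03341); ω* = 2/1.03341 = 1.9353.
ρ(B_{ω*}) = ω*−1 = 0.9353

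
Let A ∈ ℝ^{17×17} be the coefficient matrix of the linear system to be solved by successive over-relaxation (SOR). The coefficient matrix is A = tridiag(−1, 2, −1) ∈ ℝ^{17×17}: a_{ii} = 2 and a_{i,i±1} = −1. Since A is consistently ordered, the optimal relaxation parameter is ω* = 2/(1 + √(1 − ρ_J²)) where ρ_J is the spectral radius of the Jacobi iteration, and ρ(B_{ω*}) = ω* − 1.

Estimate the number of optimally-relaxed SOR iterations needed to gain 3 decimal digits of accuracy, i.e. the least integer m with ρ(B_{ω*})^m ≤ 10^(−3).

With n=17, ρ(Jacobi) = cos(π/18) = 0.9848078.
√(1−ρ_J²) simplifies to sin(π/18) = 0.1736482.
So ω* = 2/1.1736482 = 1.7040882 (Young).
At ω = 1.7040882 every |λ(B_ω)| = ω−1, so ρ_SOR = 0.7040882.
3·ln10 = 6.90776; −ln(0.7040882) = 0.350852; m = ⌈6.90776/0.350852⌉ = ⌈19.689⌉ = 20.

m = 20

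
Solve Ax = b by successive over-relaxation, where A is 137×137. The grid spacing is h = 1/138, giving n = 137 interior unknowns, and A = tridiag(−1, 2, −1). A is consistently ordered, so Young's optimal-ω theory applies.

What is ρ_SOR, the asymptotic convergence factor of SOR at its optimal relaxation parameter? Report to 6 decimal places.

ρ_SOR = 0.955487

With n=137, ρ(Jacobi) = cos(π/138) = 0.999741.
1 − cos²(π/138) = sin²(π/138) ⇒ √(1−ρ_J²) = sin(π/138) = 0.0227632.
So ω* = 2/1.0227632 = 1.955487 (Young).
ρ_SOR = ω* − 1 ≈ 0.955487.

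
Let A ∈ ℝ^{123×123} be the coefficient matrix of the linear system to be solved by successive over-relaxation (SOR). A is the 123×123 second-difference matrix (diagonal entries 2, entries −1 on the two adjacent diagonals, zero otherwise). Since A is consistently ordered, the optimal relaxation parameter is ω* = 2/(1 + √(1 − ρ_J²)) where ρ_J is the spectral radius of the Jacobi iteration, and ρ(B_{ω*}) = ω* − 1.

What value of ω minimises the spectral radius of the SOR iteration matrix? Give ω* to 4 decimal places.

½·tridiag(1,0,1) at n=123: λ_k = cos(kπ/124); max |λ| at k=1 ⇒ ρ_J = cos(π/124) ≈ 0.9997.
root = sin(π/124) = 0.02533  (since 1−cos² = sin²).
Then 2/(1+√(1−ρ_J²)) = 2/(1+0.02533); ω* = 2/1.02533 = 1.9506.
ρ_SOR = ω* − 1 = 1.9506 − 1 = 0.9506.

ω* = 1.9506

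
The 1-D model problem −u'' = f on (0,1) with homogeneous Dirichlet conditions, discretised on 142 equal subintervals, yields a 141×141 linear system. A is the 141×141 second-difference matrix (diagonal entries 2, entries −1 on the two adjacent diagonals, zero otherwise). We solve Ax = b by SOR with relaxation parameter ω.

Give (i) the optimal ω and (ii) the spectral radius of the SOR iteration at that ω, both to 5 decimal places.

ω* = 1.95671, ρ_SOR = 0.95671

B_J for the 141×141 system has eigenvalues cos(kπ/142); ρ_J = cos(π/142) = 0.99976.
√(1 − cos²(π/142)) = sin(π/142) ≈ 0.022122.
[ω*] 2 ÷ (1 + 0.022122) = 2 ÷ 1.022122 = 1.95671.
Hence ρ(B_{ω*}) = 1.95671 − 1 = 0.95671.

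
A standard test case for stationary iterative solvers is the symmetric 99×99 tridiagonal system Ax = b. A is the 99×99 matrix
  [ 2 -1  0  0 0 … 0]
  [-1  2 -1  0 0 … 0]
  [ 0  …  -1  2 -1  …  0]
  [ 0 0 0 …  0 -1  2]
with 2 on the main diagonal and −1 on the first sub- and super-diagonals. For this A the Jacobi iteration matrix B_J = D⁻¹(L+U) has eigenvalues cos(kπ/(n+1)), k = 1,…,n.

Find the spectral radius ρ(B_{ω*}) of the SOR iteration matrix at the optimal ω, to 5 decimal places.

ρ_SOR = 0.93909

n=99: λ(B_J) = 1 − λ(A)/2 = cos(kπ/100); k=1 gives ρ_J = 0.99951.
root = sin(π/100) = 0.031411  (since 1−cos² = sin²).
[ω*] 2 ÷ (1 + 0.031411) = 2 ÷ 1.031411 = 1.93909.
ρ_SOR = ω* − 1 = 1.93909 − 1 = 0.93909.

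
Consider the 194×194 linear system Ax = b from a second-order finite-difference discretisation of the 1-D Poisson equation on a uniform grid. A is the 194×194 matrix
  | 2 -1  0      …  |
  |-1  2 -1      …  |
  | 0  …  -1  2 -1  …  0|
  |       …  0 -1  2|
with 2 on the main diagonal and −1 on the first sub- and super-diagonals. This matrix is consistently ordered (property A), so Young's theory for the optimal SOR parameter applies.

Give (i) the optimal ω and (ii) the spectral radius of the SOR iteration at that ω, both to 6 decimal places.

ω* = 1.968291, ρ_SOR = 0.968291

B_J for the 194×194 system has eigenvalues cos(kπ/195); ρ_J = cos(π/195) = 0.999870.
√(1−ρ_J²) simplifies to sin(π/195) = 0.0161100.
So ω* = 2/1.0161100 = 1.968291 (Young).
and ρ(B_{ω*}) = 1.968291 − 1 = 0.968291.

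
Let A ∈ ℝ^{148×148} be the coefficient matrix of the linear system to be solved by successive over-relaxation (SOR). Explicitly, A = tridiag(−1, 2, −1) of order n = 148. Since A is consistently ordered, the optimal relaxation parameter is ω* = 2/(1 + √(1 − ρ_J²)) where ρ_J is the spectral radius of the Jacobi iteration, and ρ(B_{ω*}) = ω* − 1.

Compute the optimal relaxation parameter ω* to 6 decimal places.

ω* = 1.958705

spectrum of D⁻¹(L+U) = {cos(kπ/149) : 1≤k≤148}; ρ_J = cos(π/149) = 0.999778.
root = sin(π/149) = 0.0210830  (since 1−cos² = sin²).
[ω*] 2 ÷ (1 + 0.0210830) = 2 ÷ 1.0210830 = 1.958705.
At ω = 1.958705 every |λ(B_ω)| = ω−1, so ρ_SOR = 0.958705.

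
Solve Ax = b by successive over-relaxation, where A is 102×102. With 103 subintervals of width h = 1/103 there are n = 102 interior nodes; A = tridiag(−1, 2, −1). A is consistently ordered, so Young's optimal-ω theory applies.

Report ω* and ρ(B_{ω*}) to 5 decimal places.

ω* = 1.94081, ρ_SOR = 0.94081

ρ_J = max_k |cos(kπ/103)| = cos(π/103) = 0.99953
√(1−ρ_J²) simplifies to sin(π/103) = 0.030496.
ω* = 2 / (1 + 0.030496) = 2 / 1.030496 ≈ 1.94081.
At ω = 1.94081 every |λ(B_ω)| = ω−1, so ρ_SOR = 0.94081.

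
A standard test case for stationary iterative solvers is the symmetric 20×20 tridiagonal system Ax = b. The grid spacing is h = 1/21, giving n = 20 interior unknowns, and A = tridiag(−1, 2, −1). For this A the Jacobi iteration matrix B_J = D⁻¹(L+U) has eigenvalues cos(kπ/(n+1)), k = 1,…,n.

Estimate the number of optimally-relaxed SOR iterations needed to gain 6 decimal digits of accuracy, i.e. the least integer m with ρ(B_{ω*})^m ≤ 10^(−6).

ρ_J = max_k |cos(kπ/21)| = cos(π/21) = 0.9888308
1 − cos²(π/21) = sin²(π/21) ⇒ √(1−ρ_J²) = sin(π/21) = 0.1490423.
So ω* = 2/1.1490423 = 1.7405800 (Young).
ρ_SOR = ω* − 1 = 1.7405800 − 1 = 0.7405800.
Need (0.7405800)^m ≤ 10^(−6): m ≥ 6·ln10/|ln 0.7405800| = 13.8155/0.300322 = 46.002 ⇒ m = 47.

m = 47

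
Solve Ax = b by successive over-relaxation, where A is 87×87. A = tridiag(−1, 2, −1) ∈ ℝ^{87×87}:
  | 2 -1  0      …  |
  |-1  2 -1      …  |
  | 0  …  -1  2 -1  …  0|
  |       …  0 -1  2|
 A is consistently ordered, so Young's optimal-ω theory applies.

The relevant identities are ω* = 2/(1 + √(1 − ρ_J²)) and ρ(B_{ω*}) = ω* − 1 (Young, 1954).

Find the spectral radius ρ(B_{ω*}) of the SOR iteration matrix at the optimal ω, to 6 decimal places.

n=87: λ(B_J) = 1 − λ(A)/2 = cos(kπ/88); k=1 gives ρ_J = 0.999363.
root = sin(π/88) = 0.0356923  (since 1−cos² = sin²).
Young: ω* = 2/(1+√(1−ρ_J²)) = 2/(1+0.0356923) = 2/1.0356923 = 1.931075.
At ω = 1.931075 every |λ(B_ω)| = ω−1, so ρ_SOR = 0.931075.

ρ_SOR = 0.931075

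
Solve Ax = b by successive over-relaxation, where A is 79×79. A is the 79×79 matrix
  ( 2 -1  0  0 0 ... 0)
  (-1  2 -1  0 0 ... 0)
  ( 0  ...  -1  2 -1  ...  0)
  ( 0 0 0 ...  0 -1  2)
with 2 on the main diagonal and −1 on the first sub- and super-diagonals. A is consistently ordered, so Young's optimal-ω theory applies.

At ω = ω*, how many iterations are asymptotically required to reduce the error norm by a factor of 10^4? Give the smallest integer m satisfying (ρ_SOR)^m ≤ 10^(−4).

B_J for the 79×79 system has eigenvalues cos(kπ/80); ρ_J = cos(π/80) = 0.9992290.
√(1−ρ_J²) = |sin(π/80)| = 0.0392598
ω* = 2/(1+0.0392598) = 1.9244466
ρ(B_{ω*}) = ω*−1 = 0.9244466
ρ_SOR^m ≤ 10^(−4) ⇔ m ≥ 4·ln10/(−ln 0.9244466) = 9.21034/0.07856 = 117.240; m = ⌈117.240⌉ = 118.

m = 118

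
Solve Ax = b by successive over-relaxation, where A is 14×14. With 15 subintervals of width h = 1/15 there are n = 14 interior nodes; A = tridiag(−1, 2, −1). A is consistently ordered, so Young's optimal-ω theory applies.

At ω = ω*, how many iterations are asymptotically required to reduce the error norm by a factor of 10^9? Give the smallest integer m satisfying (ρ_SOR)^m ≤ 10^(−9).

m = 50

B_J for the 14×14 system has eigenvalues cos(kπ/15); ρ_J = cos(π/15) = 0.9781476.
root = sin(π/15) = 0.2079117  (since 1−cos² = sin²).
ω* = 2/(1 + 0.2079117) = 2/1.2079117 = 1.6557502.
Hence ρ(B_{ω*}) = 1.6557502 − 1 = 0.6557502.
9·ln10 = 20.7233; −ln(0.6557502) = 0.421975; m = ⌈20.7233/0.421975⌉ = ⌈49.110⌉ = 50.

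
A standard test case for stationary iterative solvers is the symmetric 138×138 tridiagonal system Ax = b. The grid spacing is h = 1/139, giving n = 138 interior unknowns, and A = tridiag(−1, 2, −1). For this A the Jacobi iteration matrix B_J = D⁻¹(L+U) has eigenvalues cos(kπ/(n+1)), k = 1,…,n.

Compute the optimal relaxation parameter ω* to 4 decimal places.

ρ_J = max_k |cos(kπ/139)| = cos(π/139) = 0.9997
1 − cos²(π/139) = sin²(π/139) ⇒ √(1−ρ_J²) = sin(π/139) = 0.02260.
Then 2/(1+√(1−ρ_J²)) = 2/(1+0.02260); ω* = 2/1.02260 = 1.9558.
At ω = 1.9558 every |λ(B_ω)| = ω−1, so ρ_SOR = 0.9558.

ω* = 1.9558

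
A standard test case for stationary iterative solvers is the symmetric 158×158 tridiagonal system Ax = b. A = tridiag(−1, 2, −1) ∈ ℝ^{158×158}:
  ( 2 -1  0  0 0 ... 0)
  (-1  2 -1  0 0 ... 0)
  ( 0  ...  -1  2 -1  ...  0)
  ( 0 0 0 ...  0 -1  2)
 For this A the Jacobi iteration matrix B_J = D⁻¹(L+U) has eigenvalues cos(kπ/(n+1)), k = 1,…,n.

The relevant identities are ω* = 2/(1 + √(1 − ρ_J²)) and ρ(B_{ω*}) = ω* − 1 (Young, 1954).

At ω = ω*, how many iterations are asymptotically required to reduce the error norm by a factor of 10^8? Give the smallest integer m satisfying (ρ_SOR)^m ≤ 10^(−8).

m = 467

½·tridiag(1,0,1) at n=158: λ_k = cos(kπ/159); max |λ| at k=1 ⇒ ρ_J = cos(π/159) ≈ 0.9998048.
√(1−ρ_J²) = |sin(π/159)| = 0.0197572
ω* = 2/(1+0.0197572) = 1.9612512
At ω = 1.9612512 every |λ(B_ω)| = ω−1, so ρ_SOR = 0.9612512.
(0.9612512)^m ≤ 10^{−8}  ⇒  m·ln(0.9612512) ≤ −8·ln10  ⇒  m ≥ 466.117  ⇒  m = 467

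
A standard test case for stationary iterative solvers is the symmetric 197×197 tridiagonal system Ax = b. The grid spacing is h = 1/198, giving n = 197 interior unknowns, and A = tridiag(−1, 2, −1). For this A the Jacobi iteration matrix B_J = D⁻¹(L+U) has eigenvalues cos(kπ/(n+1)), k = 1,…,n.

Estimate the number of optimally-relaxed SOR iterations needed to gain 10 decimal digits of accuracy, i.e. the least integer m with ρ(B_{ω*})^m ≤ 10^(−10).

m = 726

spectrum of D⁻¹(L+U) = {cos(kπ/198) : 1≤k≤197}; ρ_J = cos(π/198) = 0.9998741.
√(1−ρ_J²) = |sin(π/198)| = 0.0158660
So ω* = 2/1.0158660 = 1.9687636 (Young).
[ρ_SOR] ω* − 1 = 0.9687636.
For 10 digits: m = 10·ln10 / (−ln 0.9687636) = 23.0259/0.0317347 = 725.575; round up → m = 726.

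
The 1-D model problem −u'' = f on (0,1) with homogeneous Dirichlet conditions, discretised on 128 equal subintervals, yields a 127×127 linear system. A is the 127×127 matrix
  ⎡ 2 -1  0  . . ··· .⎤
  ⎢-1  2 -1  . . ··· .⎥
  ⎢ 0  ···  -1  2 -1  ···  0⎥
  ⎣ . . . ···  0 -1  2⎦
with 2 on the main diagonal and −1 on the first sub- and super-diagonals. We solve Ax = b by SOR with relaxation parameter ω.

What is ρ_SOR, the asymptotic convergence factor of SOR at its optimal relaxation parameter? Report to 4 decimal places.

n=127: λ(B_J) = 1 − λ(A)/2 = cos(kπ/128); k=1 gives ρ_J = 0.9997.
√(1−ρ_J²) simplifies to sin(π/128) = 0.02454.
So ω* = 2/1.02454 = 1.9521 (Young).
At ω = 1.9521 every |λ(B_ω)| = ω−1, so ρ_SOR = 0.9521.

ρ_SOR = 0.9521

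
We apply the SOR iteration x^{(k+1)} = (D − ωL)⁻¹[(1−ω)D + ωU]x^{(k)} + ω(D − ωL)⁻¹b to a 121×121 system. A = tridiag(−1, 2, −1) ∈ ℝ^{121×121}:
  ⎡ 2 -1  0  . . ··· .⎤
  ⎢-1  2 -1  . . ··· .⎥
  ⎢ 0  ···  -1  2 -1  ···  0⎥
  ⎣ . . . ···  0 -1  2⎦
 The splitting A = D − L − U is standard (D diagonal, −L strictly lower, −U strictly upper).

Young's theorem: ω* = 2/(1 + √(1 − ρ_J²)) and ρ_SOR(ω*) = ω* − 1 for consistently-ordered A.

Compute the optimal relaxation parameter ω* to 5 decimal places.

ω* = 1.94980

ρ_J = max_k |cos(kπ/122)| = cos(π/122) = 0.99967
√(1−ρ_J²) simplifies to sin(π/122) = 0.025748.
[ω*] 2 ÷ (1 + 0.025748) = 2 ÷ 1.025748 = 1.94980.
ρ_SOR = ω* − 1 ≈ 0.94980.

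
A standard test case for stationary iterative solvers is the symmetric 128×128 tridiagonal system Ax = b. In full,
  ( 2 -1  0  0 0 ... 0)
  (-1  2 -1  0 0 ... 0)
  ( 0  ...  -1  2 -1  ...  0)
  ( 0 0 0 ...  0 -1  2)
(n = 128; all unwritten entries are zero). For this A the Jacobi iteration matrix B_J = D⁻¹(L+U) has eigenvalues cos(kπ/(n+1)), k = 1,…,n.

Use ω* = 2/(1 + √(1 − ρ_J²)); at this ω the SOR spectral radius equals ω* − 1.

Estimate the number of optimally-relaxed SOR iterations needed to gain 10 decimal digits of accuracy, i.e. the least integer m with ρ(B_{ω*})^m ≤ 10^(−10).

With n=128, ρ(Jacobi) = cos(π/129) = 0.9997035.
√(1 − cos²(π/129)) = sin(π/129) ≈ 0.0243510.
Then 2/(1+√(1−ρ_J²)) = 2/(1+0.0243510); ω* = 2/1.0243510 = 1.9524558.
ρ(B_{ω*}) = ω*−1 = 0.9524558
(0.9524558)^m ≤ 10^{−10}  ⇒  m·ln(0.9524558) ≤ −10·ln10  ⇒  m ≥ 472.698  ⇒  m = 473

m = 473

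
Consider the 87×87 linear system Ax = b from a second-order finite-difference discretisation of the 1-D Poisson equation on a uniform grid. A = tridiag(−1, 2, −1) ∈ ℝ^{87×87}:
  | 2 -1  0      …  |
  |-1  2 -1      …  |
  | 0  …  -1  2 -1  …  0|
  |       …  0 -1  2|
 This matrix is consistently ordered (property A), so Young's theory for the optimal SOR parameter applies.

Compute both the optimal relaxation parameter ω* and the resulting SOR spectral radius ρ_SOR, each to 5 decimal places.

With n=87, ρ(Jacobi) = cos(π/88) = 0.99936.
√(1 − cos²(π/88)) = sin(π/88) ≈ 0.035692.
[ω*] 2 ÷ (1 + 0.035692) = 2 ÷ 1.035692 = 1.93108.
[ρ_SOR] ω* − 1 = 0.93108.

ω* = 1.93108, ρ_SOR = 0.93108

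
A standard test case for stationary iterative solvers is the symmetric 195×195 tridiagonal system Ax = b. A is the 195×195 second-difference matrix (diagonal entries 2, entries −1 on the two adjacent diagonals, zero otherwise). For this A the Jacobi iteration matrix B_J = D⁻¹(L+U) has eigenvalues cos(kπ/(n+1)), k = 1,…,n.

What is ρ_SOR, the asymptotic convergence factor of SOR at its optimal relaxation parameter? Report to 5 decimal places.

ρ_SOR = 0.96845

½·tridiag(1,0,1) at n=195: λ_k = cos(kπ/196); max |λ| at k=1 ⇒ ρ_J = cos(π/196) ≈ 0.99987.
√(1 − cos²(π/196)) = sin(π/196) ≈ 0.016028.
ω* = 2/(1 + 0.016028) = 2/1.016028 = 1.96845.
and ρ(B_{ω*}) = 1.96845 − 1 = 0.96845.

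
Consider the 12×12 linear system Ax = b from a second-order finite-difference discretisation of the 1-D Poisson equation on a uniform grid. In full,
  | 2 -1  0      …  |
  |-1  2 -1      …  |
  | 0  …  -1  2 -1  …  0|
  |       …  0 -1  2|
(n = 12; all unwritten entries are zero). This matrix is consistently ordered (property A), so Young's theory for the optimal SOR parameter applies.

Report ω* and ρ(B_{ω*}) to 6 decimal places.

With n=12, ρ(Jacobi) = cos(π/13) = 0.970942.
root = sin(π/13) = 0.2393157  (since 1−cos² = sin²).
ω* = 2 / (1 + 0.2393157) = 2 / 1.2393157 ≈ 1.613794.
ρ_SOR = ω* − 1 ≈ 0.613794.

ω* = 1.613794, ρ_SOR = 0.613794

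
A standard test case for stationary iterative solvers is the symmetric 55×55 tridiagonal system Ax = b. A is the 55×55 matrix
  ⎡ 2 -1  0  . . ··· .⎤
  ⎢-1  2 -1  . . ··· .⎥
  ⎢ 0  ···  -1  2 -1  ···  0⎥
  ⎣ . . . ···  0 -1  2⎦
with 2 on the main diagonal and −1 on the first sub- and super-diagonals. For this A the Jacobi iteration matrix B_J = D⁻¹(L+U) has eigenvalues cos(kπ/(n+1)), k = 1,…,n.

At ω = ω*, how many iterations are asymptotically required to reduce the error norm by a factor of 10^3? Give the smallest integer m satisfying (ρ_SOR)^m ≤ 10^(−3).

m = 62

spectrum of D⁻¹(L+U) = {cos(kπ/56) : 1≤k≤55}; ρ_J = cos(π/56) = 0.9984268.
root = sin(π/56) = 0.0560704  (since 1−cos² = sin²).
So ω* = 2/1.0560704 = 1.8938131 (Young).
ρ(B_{ω*}) = ω*−1 = 0.8938131
3·ln10 = 6.90776; −ln(0.8938131) = 0.112259; m = ⌈6.90776/0.112259⌉ = ⌈61.534⌉ = 62.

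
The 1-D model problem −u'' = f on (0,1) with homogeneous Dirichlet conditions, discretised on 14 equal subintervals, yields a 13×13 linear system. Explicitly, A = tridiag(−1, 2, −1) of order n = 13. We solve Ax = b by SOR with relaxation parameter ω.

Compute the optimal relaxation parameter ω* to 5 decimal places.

ω* = 1.63596

½·tridiag(1,0,1) at n=13: λ_k = cos(kπ/14); max |λ| at k=1 ⇒ ρ_J = cos(π/14) ≈ 0.97493.
√(1−ρ_J²) = |sin(π/14)| = 0.222521
ω* = 2/(1 + 0.222521) = 2/1.222521 = 1.63596.
ρ_SOR = ω* − 1 ≈ 0.63596.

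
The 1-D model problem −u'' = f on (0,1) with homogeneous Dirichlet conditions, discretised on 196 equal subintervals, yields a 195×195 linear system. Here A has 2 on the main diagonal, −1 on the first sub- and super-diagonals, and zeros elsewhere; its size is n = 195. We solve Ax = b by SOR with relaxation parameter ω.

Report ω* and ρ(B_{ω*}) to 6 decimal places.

ω* = 1.968450, ρ_SOR = 0.968450

spectrum of D⁻¹(L+U) = {cos(kπ/196) : 1≤k≤195}; ρ_J = cos(π/196) = 0.999872.
1 − cos²(π/196) = sin²(π/196) ⇒ √(1−ρ_J²) = sin(π/196) = 0.0160278.
So ω* = 2/1.0160278 = 1.968450 (Young).
ρ(B_{ω*}) = ω*−1 = 0.968450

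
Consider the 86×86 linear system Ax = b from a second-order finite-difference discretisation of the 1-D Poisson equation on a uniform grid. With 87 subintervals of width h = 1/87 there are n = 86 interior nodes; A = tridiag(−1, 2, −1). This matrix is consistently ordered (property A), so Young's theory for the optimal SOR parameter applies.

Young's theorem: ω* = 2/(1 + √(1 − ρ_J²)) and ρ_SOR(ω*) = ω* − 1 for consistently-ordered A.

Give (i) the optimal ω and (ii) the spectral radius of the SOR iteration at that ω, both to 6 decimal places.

[ρ_J] n=86: ρ(B_J) = cos(π/(n+1)) = cos(π/87) = 0.999348.
root = sin(π/87) = 0.0361024  (since 1−cos² = sin²).
ω* = 2 / (1 + 0.0361024) = 2 / 1.0361024 ≈ 1.930311.
At ω = 1.930311 every |λ(B_ω)| = ω−1, so ρ_SOR = 0.930311.

ω* = 1.930311, ρ_SOR = 0.930311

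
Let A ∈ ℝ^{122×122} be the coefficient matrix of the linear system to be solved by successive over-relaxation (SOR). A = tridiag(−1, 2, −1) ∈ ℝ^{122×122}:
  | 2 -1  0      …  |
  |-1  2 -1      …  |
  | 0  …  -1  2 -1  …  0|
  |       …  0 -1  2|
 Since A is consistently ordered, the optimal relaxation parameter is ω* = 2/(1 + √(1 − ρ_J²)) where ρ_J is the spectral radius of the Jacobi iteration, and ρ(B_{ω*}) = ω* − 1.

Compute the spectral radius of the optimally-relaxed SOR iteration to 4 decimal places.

ρ_J = max_k |cos(kπ/123)| = cos(π/123) = 0.9997
root = sin(π/123) = 0.02554  (since 1−cos² = sin²).
Then 2/(1+√(1−ρ_J²)) = 2/(1+0.02554); ω* = 2/1.02554 = 1.9502.
ρ_SOR = ω* − 1 ≈ 0.9502.

ρ_SOR = 0.9502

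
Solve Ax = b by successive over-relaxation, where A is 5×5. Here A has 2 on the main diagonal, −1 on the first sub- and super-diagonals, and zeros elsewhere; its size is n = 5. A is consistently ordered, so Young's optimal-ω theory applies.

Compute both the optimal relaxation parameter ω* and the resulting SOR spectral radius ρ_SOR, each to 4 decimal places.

ω* = 1.3333, ρ_SOR = 0.3333

[ρ_J] n=5: ρ(B_J) = cos(π/(n+1)) = cos(π/6) = 0.8660.
√(1−ρ_J²) = |sin(π/6)| = 0.50000
[ω*] 2 ÷ (1 + 0.50000) = 2 ÷ 1.50000 = 1.3333.
ρ_SOR = ω* − 1 ≈ 0.3333.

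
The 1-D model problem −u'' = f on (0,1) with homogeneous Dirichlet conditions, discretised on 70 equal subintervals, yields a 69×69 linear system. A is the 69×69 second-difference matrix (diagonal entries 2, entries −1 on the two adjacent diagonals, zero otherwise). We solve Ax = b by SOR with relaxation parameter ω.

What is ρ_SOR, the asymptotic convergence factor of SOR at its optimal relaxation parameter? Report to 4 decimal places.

ρ_SOR = 0.9141

½·tridiag(1,0,1) at n=69: λ_k = cos(kπ/70); max |λ| at k=1 ⇒ ρ_J = cos(π/70) ≈ 0.9990.
√(1−ρ_J²) simplifies to sin(π/70) = 0.04486.
ω* = 2 / (1 + 0.04486) = 2 / 1.04486 ≈ 1.9141.
At ω = 1.9141 every |λ(B_ω)| = ω−1, so ρ_SOR = 0.9141.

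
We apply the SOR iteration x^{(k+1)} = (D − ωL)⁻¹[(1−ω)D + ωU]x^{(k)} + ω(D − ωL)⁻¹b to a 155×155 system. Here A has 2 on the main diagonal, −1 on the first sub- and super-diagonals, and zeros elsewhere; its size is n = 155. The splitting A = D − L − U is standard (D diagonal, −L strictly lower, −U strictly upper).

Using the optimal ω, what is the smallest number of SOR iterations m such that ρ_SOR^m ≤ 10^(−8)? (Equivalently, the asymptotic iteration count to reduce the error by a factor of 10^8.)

With n=155, ρ(Jacobi) = cos(π/156) = 0.9997972.
√(1 − cos²(π/156)) = sin(π/156) ≈ 0.0201371.
ω* = 2/(1 + 0.0201371) = 2/1.0201371 = 1.9605208.
ρ_SOR = ω* − 1 ≈ 0.9605208.
8·ln10 = 18.4207; −ln(0.9605208) = 0.0402796; m = ⌈18.4207/0.0402796⌉ = ⌈457.321⌉ = 458.

m = 458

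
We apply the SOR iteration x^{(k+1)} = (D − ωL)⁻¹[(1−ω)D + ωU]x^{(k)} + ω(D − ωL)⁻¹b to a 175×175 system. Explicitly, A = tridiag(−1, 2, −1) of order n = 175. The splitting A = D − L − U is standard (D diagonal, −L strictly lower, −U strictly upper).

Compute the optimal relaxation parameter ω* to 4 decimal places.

B_J for the 175×175 system has eigenvalues cos(kπ/176); ρ_J = cos(π/176) = 0.9998.
√(1 − cos²(π/176)) = sin(π/176) ≈ 0.01785.
ω* = 2/(1 + 0.01785) = 2/1.01785 = 1.9649.
ρ_SOR = ω* − 1 ≈ 0.9649.

ω* = 1.9649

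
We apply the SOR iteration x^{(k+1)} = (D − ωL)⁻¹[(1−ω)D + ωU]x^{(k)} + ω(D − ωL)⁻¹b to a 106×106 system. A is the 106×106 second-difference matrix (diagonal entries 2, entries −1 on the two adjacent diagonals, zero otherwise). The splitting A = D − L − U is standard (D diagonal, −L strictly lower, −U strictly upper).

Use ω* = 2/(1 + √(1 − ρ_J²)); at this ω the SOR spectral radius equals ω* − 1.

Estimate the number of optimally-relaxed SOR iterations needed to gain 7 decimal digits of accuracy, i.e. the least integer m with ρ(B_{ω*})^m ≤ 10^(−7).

B_J for the 106×106 system has eigenvalues cos(kπ/107); ρ_J = cos(π/107) = 0.9995690.
√(1−ρ_J²) = |sin(π/107)| = 0.0293565
ω* = 2/(1 + 0.0293565) = 2/1.0293565 = 1.9429615.
[ρ_SOR] ω* − 1 = 0.9429615.
For 7 digits: m = 7·ln10 / (−ln 0.9429615) = 16.1181/0.0587298 = 274.445; round up → m = 275.

m = 275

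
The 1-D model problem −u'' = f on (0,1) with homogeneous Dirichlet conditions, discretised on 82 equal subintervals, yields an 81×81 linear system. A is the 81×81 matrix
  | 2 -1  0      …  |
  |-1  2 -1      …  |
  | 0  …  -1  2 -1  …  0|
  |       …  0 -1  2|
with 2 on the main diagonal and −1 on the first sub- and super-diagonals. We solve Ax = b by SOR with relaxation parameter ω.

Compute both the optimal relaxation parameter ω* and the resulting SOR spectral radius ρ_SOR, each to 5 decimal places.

ω* = 1.92622, ρ_SOR = 0.92622

spectrum of D⁻¹(L+U) = {cos(kπ/82) : 1≤k≤81}; ρ_J = cos(π/82) = 0.99927.
√(1−ρ_J²) simplifies to sin(π/82) = 0.038303.
Then 2/(1+√(1−ρ_J²)) = 2/(1+0.038303); ω* = 2/1.038303 = 1.92622.
At ω = 1.92622 every |λ(B_ω)| = ω−1, so ρ_SOR = 0.92622.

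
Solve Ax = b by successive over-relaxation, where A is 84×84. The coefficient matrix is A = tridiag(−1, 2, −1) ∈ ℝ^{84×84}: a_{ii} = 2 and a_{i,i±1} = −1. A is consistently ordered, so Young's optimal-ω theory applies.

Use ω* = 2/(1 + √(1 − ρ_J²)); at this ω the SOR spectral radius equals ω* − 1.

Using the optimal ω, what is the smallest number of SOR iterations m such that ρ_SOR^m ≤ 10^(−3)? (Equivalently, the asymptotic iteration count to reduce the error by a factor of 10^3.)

ρ_J = max_k |cos(kπ/85)| = cos(π/85) = 0.9993171
√(1−ρ_J²) simplifies to sin(π/85) = 0.0369515.
Young: ω* = 2/(1+√(1−ρ_J²)) = 2/(1+0.0369515) = 2/1.0369515 = 1.9287305.
ρ(B_{ω*}) = ω*−1 = 0.9287305
3·ln10 = 6.90776; −ln(0.9287305) = 0.0739367; m = ⌈6.90776/0.0739367⌉ = ⌈93.428⌉ = 94.

m = 94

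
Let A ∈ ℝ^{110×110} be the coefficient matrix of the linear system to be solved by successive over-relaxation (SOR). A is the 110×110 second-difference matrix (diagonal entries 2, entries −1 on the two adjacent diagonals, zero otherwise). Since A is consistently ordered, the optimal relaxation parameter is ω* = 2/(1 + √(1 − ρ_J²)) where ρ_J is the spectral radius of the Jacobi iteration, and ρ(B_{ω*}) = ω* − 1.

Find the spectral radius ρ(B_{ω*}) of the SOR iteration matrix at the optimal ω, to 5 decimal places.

[ρ_J] n=110: ρ(B_J) = cos(π/(n+1)) = cos(π/111) = 0.99960.
√(1 − cos²(π/111)) = sin(π/111) ≈ 0.028299.
ω* = 2 / (1 + 0.028299) = 2 / 1.028299 ≈ 1.94496.
Hence ρ(B_{ω*}) = 1.94496 − 1 = 0.94496.

ρ_SOR = 0.94496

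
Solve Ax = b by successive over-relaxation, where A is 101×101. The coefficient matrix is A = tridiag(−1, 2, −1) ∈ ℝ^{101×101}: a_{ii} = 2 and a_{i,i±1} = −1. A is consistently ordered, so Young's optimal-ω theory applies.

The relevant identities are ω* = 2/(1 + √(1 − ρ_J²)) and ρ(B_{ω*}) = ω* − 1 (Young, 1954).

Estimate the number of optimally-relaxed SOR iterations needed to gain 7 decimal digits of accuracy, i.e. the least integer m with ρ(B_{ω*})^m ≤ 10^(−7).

[ρ_J] n=101: ρ(B_J) = cos(π/(n+1)) = cos(π/102) = 0.9995257.
root = sin(π/102) = 0.0307951  (since 1−cos² = sin²).
ω* = 2 / (1 + 0.0307951) = 2 / 1.0307951 ≈ 1.9402498.
and ρ(B_{ω*}) = 1.9402498 − 1 = 0.9402498.
7·ln10 = 16.1181; −ln(0.9402498) = 0.0616097; m = ⌈16.1181/0.0616097⌉ = ⌈261.616⌉ = 262.

m = 262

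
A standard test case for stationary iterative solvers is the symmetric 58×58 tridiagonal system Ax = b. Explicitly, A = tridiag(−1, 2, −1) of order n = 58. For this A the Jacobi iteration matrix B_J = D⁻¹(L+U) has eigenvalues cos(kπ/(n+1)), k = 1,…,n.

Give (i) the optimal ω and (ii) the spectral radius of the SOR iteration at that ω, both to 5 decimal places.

ω* = 1.89893, ρ_SOR = 0.89893

ρ_J = max_k |cos(kπ/59)| = cos(π/59) = 0.99858
√(1 − cos²(π/59)) = sin(π/59) ≈ 0.053222.
So ω* = 2/1.053222 = 1.89893 (Young).
Hence ρ(B_{ω*}) = 1.89893 − 1 = 0.89893.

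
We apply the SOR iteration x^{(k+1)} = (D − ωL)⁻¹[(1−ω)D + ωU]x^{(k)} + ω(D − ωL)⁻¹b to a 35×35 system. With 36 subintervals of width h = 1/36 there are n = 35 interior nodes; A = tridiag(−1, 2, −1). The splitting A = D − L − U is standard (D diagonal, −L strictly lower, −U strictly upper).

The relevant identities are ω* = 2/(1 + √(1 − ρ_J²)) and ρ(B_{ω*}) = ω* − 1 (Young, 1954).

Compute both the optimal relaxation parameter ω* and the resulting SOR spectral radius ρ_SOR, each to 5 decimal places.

½·tridiag(1,0,1) at n=35: λ_k = cos(kπ/36); max |λ| at k=1 ⇒ ρ_J = cos(π/36) ≈ 0.99619.
√(1−ρ_J²) simplifies to sin(π/36) = 0.087156.
So ω* = 2/1.087156 = 1.83966 (Young).
ρ_SOR = ω* − 1 = 1.83966 − 1 = 0.83966.

ω* = 1.83966, ρ_SOR = 0.83966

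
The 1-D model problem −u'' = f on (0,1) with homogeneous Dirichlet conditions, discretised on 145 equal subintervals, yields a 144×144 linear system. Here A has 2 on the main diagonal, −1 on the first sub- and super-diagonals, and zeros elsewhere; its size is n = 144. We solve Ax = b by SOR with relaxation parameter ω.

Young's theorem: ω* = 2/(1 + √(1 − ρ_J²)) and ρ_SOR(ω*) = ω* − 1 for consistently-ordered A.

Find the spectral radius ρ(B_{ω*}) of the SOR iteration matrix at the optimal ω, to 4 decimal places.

ρ_SOR = 0.9576

ρ_J = max_k |cos(kπ/145)| = cos(π/145) = 0.9998
√(1−ρ_J²) simplifies to sin(π/145) = 0.02166.
[ω*] 2 ÷ (1 + 0.02166) = 2 ÷ 1.02166 = 1.9576.
ρ_SOR = ω* − 1 ≈ 0.9576.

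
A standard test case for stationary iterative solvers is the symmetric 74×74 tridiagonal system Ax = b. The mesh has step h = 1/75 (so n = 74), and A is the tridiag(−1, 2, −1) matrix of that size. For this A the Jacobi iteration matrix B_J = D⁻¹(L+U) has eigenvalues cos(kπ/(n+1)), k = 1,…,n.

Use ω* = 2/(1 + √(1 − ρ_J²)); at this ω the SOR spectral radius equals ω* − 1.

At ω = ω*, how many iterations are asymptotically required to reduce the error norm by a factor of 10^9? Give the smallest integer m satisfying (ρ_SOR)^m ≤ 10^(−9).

m = 248

With n=74, ρ(Jacobi) = cos(π/75) = 0.9991228.
1 − cos²(π/75) = sin²(π/75) ⇒ √(1−ρ_J²) = sin(π/75) = 0.0418757.
[ω*] 2 ÷ (1 + 0.0418757) = 2 ÷ 1.0418757 = 1.9196148.
and ρ(B_{ω*}) = 1.9196148 − 1 = 0.9196148.
9·ln10 = 20.7233; −ln(0.9196148) = 0.0838004; m = ⌈20.7233/0.0838004⌉ = ⌈247.294⌉ = 248.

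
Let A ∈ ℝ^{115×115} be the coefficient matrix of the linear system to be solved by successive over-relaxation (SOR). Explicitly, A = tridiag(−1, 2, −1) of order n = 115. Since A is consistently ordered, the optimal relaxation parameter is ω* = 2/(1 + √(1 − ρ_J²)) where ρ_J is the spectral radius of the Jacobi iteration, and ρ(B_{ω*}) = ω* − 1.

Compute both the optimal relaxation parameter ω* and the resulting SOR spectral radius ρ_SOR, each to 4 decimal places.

ω* = 1.9473, ρ_SOR = 0.9473

n=115: λ(B_J) = 1 − λ(A)/2 = cos(kπ/116); k=1 gives ρ_J = 0.9996.
1 − cos²(π/116) = sin²(π/116) ⇒ √(1−ρ_J²) = sin(π/116) = 0.02708.
ω* = 2 / (1 + 0.02708) = 2 / 1.02708 ≈ 1.9473.
ρ(B_{ω*}) = ω*−1 = 0.9473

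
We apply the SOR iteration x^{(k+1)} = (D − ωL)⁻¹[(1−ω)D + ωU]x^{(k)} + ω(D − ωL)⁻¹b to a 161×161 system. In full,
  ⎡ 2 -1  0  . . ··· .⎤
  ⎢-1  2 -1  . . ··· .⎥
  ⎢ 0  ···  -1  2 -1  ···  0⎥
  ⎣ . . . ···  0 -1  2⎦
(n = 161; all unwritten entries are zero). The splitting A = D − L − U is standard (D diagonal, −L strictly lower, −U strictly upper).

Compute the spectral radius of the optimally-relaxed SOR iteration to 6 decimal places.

ρ_SOR = 0.961955

ρ_J = max_k |cos(kπ/162)| = cos(π/162) = 0.999812
1 − cos²(π/162) = sin²(π/162) ⇒ √(1−ρ_J²) = sin(π/162) = 0.0193913.
ω* = 2 / (1 + 0.0193913) = 2 / 1.0193913 ≈ 1.961955.
ρ(B_{ω*}) = ω*−1 = 0.961955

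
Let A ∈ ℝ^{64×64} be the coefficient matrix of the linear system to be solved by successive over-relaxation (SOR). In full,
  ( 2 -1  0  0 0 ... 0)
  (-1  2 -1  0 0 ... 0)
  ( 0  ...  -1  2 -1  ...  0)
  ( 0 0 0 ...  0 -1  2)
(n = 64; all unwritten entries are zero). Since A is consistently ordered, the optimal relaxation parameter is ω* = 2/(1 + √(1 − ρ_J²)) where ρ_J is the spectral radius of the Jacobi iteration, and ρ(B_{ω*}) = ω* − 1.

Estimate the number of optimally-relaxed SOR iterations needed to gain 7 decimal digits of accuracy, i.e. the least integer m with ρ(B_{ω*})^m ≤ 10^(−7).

m = 167

½·tridiag(1,0,1) at n=64: λ_k = cos(kπ/65); max |λ| at k=1 ⇒ ρ_J = cos(π/65) ≈ 0.9988322.
√(1−ρ_J²) simplifies to sin(π/65) = 0.0483134.
ω* = 2/(1 + 0.0483134) = 2/1.0483134 = 1.9078264.
[ρ_SOR] ω* − 1 = 0.9078264.
7·ln10 = 16.1181; −ln(0.9078264) = 0.0967021; m = ⌈16.1181/0.0967021⌉ = ⌈166.678⌉ = 167.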